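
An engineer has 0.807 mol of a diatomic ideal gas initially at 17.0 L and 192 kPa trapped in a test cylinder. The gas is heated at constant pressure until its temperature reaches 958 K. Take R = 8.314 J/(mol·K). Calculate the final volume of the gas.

T₁ = P₁V₁/(nR) = 192×17.0/(0.807×8.314) = 486 K.
Isobaric: P stays 192 kPa; V/T = const ⇒ T₂ = 958 K, V₂ = 33.5 L.

33.5 L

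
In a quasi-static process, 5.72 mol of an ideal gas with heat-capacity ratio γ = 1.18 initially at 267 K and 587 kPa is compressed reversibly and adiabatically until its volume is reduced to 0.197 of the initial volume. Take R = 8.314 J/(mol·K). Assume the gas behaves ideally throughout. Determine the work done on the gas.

V₁ = nRT₁/P₁ = 5.72×8.314×267/587 = 21.6 L.
Adiabatic: TV^(γ−1) = const ⇒ T₂ = 267×(5.08)^0.180 = 358 K; PV^γ = const ⇒ P₂ = 3990 kPa.
ΔU = nCvΔT = 5.72×46.2×(358−267) = 24000 J.
Q = 0 for an adiabatic process, so W = −ΔU = -24000 J.
Work done on the gas = −W_by = 24000 J.

24000 J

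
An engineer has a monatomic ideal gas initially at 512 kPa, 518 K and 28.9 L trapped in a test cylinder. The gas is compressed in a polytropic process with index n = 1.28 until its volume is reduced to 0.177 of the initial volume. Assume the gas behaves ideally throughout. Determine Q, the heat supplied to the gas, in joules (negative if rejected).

-19100 J

n = P₁V₁/(RT₁) = 512×28.9/(8.314×518) = 3.44 mol.
Polytropic n=1.28: T₂ = T₁(V₁/V₂)^(n−1) = 518×(5.65)^0.28 = 841 K; P₂ = P₁(V₁/V₂)^n = 4700 kPa.
W = (P₁V₁−P₂V₂)/(n−1) = (512×28.9−4700×5.12)/0.28 = -33000 J.
ΔU = nCvΔT = 3.44×12.5×(841−518) = 13800 J.
Q = ΔU + W = -19100 J.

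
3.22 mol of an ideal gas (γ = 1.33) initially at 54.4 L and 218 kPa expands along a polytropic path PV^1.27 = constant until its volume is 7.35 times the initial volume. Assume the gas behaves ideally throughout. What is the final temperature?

259 K

T₁ = P₁V₁/(nR) = 218×54.4/(3.22×8.314) = 443 K.
Polytropic n=1.27: T₂ = T₁(V₁/V₂)^(n−1) = 443×(0.136)^0.27 = 259 K; P₂ = P₁(V₁/V₂)^n = 17.3 kPa.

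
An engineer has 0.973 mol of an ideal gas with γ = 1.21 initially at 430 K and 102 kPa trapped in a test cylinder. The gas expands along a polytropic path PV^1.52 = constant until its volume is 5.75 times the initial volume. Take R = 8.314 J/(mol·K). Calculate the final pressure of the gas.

7.14 kPa

V₁ = nRT₁/P₁ = 0.973×8.314×430/102 = 34.1 L.
Polytropic n=1.52: T₂ = T₁(V₁/V₂)^(n−1) = 430×(0.174)^0.52 = 173 K; P₂ = P₁(V₁/V₂)^n = 7.14 kPa.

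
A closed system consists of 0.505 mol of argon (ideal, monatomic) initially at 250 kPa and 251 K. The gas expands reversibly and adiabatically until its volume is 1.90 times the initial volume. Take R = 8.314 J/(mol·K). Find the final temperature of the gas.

V₁ = nRT₁/P₁ = 0.505×8.314×251/250 = 4.22 L.
Adiabatic: TV^(γ−1) = const ⇒ T₂ = 251×(0.526)^0.667 = 164 K; PV^γ = const ⇒ P₂ = 85.8 kPa.

164 K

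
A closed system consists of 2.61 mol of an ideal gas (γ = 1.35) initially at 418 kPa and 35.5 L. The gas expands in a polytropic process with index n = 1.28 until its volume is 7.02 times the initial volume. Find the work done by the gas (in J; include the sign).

T₁ = P₁V₁/(nR) = 418×35.5/(2.61×8.314) = 684 K.
Polytropic n=1.28: T₂ = T₁(V₁/V₂)^(n−1) = 684×(0.142)^0.28 = 396 K; P₂ = P₁(V₁/V₂)^n = 34.5 kPa.
W = (P₁V₁−P₂V₂)/(n−1) = (418×35.5−34.5×249)/0.28 = 22300 J.

22300 J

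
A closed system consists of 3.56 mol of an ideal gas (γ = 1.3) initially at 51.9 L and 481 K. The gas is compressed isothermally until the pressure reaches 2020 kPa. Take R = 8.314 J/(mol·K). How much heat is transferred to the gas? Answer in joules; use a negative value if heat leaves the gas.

-28400 J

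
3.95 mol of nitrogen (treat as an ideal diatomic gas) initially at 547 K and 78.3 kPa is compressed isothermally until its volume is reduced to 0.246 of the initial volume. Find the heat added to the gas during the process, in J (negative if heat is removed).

V₁ = nRT₁/P₁ = 3.95×8.314×547/78.3 = 229 L.
Isothermal: T stays 547 K; PV = const ⇒ V₂ = 56.4 L, P₂ = 318 kPa.
ΔU = 0 (ideal gas, T constant).
W = nRT ln(V₂/V₁) = 3.95×8.314×547×ln(0.246) = -25200 J.
Q = ΔU + W = -25200 J.

-25200 J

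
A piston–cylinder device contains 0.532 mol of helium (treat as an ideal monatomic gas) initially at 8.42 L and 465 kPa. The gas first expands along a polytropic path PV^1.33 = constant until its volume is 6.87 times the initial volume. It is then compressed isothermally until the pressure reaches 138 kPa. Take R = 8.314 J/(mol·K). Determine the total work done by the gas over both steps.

T₁ = P₁V₁/(nR) = 465×8.42/(0.532×8.314) = 885 K.
Step 1 — Polytropic n=1.33: T₂ = T₁(V₁/V₂)^(n−1) = 885×(0.146)^0.33 = 469 K; P₂ = P₁(V₁/V₂)^n = 35.8 kPa.
W = (P₁V₁−P₂V₂)/(n−1) = (465×8.42−35.8×57.8)/0.33 = 5580 J.
ΔU = nCvΔT = 0.532×12.5×(469−885) = -2760 J.
Q = ΔU + W = 2820 J.
State after step 1: P = 35.8 kPa, V = 57.8 L, T = 469 K.
Step 2 — Isothermal: T stays 469 K; PV = const ⇒ V₂ = 15.0 L, P₂ = 138 kPa.
ΔU = 0 (ideal gas, T constant).
W = nRT ln(V₂/V₁) = 0.532×8.314×469×ln(0.260) = -2790 J.
Q = ΔU + W = -2790 J.
Net over both steps: W = 2790 J, Q = 24.6 J, ΔU = -2760 J.

2790 J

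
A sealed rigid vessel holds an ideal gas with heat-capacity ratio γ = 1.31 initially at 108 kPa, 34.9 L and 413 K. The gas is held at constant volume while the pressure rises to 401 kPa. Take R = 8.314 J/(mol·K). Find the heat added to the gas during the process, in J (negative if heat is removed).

33000 J

n = P₁V₁/(RT₁) = 108×34.9/(8.314×413) = 1.10 mol.
Isochoric: V stays 34.9 L; P/T = const ⇒ T₂ = 1530 K, P₂ = 401 kPa.
W = 0 (no volume change).
ΔU = nCvΔT = 1.10×26.8×(1530−413) = 33000 J.
Q = ΔU = 33000 J.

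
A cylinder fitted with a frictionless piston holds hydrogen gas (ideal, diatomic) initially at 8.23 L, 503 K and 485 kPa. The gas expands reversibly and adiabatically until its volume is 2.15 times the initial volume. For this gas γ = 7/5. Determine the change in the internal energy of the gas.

n = P₁V₁/(RT₁) = 485×8.23/(8.314×503) = 0.954 mol.
Adiabatic: TV^(γ−1) = const ⇒ T₂ = 503×(0.465)^0.400 = 370 K; PV^γ = const ⇒ P₂ = 166 kPa.
For an ideal gas ΔU = nCvΔT with Cv = (5/2)R = 20.8 J/(mol·K).
ΔU = 0.954×20.8×(370−503) = -2630 J.

-2630 J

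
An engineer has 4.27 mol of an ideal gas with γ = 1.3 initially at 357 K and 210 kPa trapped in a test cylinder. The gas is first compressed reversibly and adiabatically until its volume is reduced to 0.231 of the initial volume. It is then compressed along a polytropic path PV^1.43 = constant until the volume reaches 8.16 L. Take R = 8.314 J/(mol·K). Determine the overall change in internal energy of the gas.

40300 J

V₁ = nRT₁/P₁ = 4.27×8.314×357/210 = 60.4 L.
Step 1 — Adiabatic: TV^(γ−1) = const ⇒ T₂ = 357×(4.33)^0.300 = 554 K; PV^γ = const ⇒ P₂ = 1410 kPa.
ΔU = nCvΔT = 4.27×27.7×(554−357) = 23300 J.
Q = 0 for an adiabatic process, so W = −ΔU = -23300 J.
State after step 1: P = 1410 kPa, V = 13.9 L, T = 554 K.
Step 2 — Polytropic n=1.43: T₂ = T₁(V₁/V₂)^(n−1) = 554×(1.71)^0.43 = 698 K; P₂ = P₁(V₁/V₂)^n = 3030 kPa.
W = (P₁V₁−P₂V₂)/(n−1) = (1410×13.9−3030×8.16)/0.43 = -11800 J.
ΔU = nCvΔT = 4.27×27.7×(698−554) = 17000 J.
Q = ΔU + W = 5130 J.
Net over both steps: W = -35200 J, Q = 5130 J, ΔU = 40300 J.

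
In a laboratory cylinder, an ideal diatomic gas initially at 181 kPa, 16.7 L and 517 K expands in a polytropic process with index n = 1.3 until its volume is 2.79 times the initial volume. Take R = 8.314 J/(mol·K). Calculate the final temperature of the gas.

Polytropic n=1.3: T₂ = T₁(V₁/V₂)^(n−1) = 517×(0.358)^0.30 = 380 K; P₂ = P₁(V₁/V₂)^n = 47.7 kPa.

380 K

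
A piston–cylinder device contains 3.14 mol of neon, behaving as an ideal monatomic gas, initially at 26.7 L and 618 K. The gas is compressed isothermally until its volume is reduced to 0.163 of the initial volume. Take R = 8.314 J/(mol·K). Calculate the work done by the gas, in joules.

-29300 J

P₁ = nRT₁/V₁ = 3.14×8.314×618/26.7 = 604 kPa.
Isothermal: T stays 618 K; PV = const ⇒ V₂ = 4.35 L, P₂ = 3710 kPa.
W = nRT ln(V₂/V₁) = 3.14×8.314×618×ln(0.163) = -29300 J.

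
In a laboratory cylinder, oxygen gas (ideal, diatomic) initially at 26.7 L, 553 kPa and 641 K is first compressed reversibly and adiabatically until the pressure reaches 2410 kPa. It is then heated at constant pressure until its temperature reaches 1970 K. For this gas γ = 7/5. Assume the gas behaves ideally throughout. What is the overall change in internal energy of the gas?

76500 J

n = P₁V₁/(RT₁) = 553×26.7/(8.314×641) = 2.77 mol.
Step 1 — Adiabatic: T₂/T₁ = (P₂/P₁)^((γ−1)/γ) ⇒ T₂ = 641×(4.36)^0.286 = 976 K; V₂ = 9.33 L.
ΔU = nCvΔT = 2.77×20.8×(976−641) = 19300 J.
Q = 0 for an adiabatic process, so W = −ΔU = -19300 J.
State after step 1: P = 2410 kPa, V = 9.33 L, T = 976 K.
Step 2 — Isobaric: P stays 2410 kPa; V/T = const ⇒ T₂ = 1970 K, V₂ = 18.8 L.
W = PΔV = 2410×(18.8−9.33) kPa·L = 22900 J.
ΔU = nCvΔT = 2.77×20.8×(1970−976) = 57200 J.
Q = ΔU + W = nCpΔT = 80100 J.
Net over both steps: W = 3590 J, Q = 80100 J, ΔU = 76500 J.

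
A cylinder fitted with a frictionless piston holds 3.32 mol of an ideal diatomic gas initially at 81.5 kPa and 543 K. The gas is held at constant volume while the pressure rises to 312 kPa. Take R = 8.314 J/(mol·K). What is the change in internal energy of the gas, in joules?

106000 J

V₁ = nRT₁/P₁ = 3.32×8.314×543/81.5 = 184 L.
Isochoric: V stays 184 L; P/T = const ⇒ T₂ = 2080 K, P₂ = 312 kPa.
For an ideal gas ΔU = nCvΔT with Cv = (5/2)R = 20.8 J/(mol·K).
ΔU = 3.32×20.8×(2080−543) = 106000 J.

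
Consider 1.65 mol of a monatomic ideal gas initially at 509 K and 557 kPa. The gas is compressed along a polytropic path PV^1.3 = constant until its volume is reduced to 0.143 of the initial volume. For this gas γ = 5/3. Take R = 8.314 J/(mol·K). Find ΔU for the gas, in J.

8300 J

V₁ = nRT₁/P₁ = 1.65×8.314×509/557 = 12.5 L.
Polytropic n=1.3: T₂ = T₁(V₁/V₂)^(n−1) = 509×(6.99)^0.30 = 912 K; P₂ = P₁(V₁/V₂)^n = 6980 kPa.
For an ideal gas ΔU = nCvΔT with Cv = (3/2)R = 12.5 J/(mol·K).
ΔU = 1.65×12.5×(912−509) = 8300 J.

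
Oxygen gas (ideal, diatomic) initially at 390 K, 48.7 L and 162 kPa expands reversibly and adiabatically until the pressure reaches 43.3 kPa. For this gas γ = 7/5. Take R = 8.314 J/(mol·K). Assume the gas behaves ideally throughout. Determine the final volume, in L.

125 L

Adiabatic: T₂/T₁ = (P₂/P₁)^((γ−1)/γ) ⇒ T₂ = 390×(0.267)^0.286 = 268 K; V₂ = 125 L.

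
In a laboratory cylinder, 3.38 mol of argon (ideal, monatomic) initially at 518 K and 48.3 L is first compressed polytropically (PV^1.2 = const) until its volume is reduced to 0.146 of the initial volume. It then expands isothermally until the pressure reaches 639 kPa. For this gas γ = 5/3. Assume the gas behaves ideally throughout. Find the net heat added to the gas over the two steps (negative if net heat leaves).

P₁ = nRT₁/V₁ = 3.38×8.314×518/48.3 = 301 kPa.
Step 1 — Polytropic n=1.2: T₂ = T₁(V₁/V₂)^(n−1) = 518×(6.85)^0.20 = 761 K; P₂ = P₁(V₁/V₂)^n = 3030 kPa.
W = (P₁V₁−P₂V₂)/(n−1) = (301×48.3−3030×7.05)/0.20 = -34200 J.
ΔU = nCvΔT = 3.38×12.5×(761−518) = 10200 J.
Q = ΔU + W = -23900 J.
State after step 1: P = 3030 kPa, V = 7.05 L, T = 761 K.
Step 2 — Isothermal: T stays 761 K; PV = const ⇒ V₂ = 33.5 L, P₂ = 639 kPa.
ΔU = 0 (ideal gas, T constant).
W = nRT ln(V₂/V₁) = 3.38×8.314×761×ln(4.75) = 33300 J.
Q = ΔU + W = 33300 J.
Net over both steps: W = -850 J, Q = 9400 J, ΔU = 10200 J.

9400 J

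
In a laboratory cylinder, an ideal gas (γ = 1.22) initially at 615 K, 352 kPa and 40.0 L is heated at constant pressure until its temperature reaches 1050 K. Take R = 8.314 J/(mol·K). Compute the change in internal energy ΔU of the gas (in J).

45300 J

n = P₁V₁/(RT₁) = 352×40.0/(8.314×615) = 2.75 mol.
Isobaric: P stays 352 kPa; V/T = const ⇒ T₂ = 1050 K, V₂ = 68.3 L.
For an ideal gas ΔU = nCvΔT with Cv = R/(γ−1) = 37.8 J/(mol·K).
ΔU = 2.75×37.8×(1050−615) = 45300 J.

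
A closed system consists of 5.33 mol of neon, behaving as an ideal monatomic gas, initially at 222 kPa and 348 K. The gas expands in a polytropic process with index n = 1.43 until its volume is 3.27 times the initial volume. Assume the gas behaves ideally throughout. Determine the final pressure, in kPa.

V₁ = nRT₁/P₁ = 5.33×8.314×348/222 = 69.5 L.
Polytropic n=1.43: T₂ = T₁(V₁/V₂)^(n−1) = 348×(0.306)^0.43 = 209 K; P₂ = P₁(V₁/V₂)^n = 40.8 kPa.

40.8 kPa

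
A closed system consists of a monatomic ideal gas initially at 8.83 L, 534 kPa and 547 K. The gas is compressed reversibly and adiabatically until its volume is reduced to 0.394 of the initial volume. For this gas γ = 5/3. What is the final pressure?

Adiabatic: TV^(γ−1) = const ⇒ T₂ = 547×(2.54)^0.667 = 1020 K; PV^γ = const ⇒ P₂ = 2520 kPa.

2520 kPa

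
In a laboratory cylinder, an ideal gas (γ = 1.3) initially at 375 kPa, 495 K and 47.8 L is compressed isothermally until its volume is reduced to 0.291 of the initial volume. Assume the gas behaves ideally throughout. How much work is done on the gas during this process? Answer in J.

22100 J

n = P₁V₁/(RT₁) = 375×47.8/(8.314×495) = 4.36 mol.
Isothermal: T stays 495 K; PV = const ⇒ V₂ = 13.9 L, P₂ = 1290 kPa.
W = nRT ln(V₂/V₁) = 4.36×8.314×495×ln(0.291) = -22100 J.
Work done on the gas = −W_by = 22100 J.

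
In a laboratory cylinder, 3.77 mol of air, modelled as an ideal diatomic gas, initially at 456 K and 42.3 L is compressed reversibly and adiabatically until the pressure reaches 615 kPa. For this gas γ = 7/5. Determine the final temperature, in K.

541 K

P₁ = nRT₁/V₁ = 3.77×8.314×456/42.3 = 338 kPa.
Adiabatic: T₂/T₁ = (P₂/P₁)^((γ−1)/γ) ⇒ T₂ = 456×(1.82)^0.286 = 541 K; V₂ = 27.6 L.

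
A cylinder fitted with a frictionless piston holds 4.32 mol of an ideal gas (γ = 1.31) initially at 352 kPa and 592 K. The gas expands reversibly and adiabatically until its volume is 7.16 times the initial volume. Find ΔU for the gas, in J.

-31300 J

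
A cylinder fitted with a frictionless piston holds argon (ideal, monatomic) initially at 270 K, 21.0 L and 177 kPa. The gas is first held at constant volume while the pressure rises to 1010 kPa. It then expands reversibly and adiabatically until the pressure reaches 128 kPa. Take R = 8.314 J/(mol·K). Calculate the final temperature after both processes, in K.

674 K

n = P₁V₁/(RT₁) = 177×21.0/(8.314×270) = 1.66 mol.
Step 1 — Isochoric: V stays 21.0 L; P/T = const ⇒ T₂ = 1540 K, P₂ = 1010 kPa.
W = 0 (no volume change).
ΔU = nCvΔT = 1.66×12.5×(1540−270) = 26200 J.
Q = ΔU = 26200 J.
State after step 1: P = 1010 kPa, V = 21.0 L, T = 1540 K.
Step 2 — Adiabatic: T₂/T₁ = (P₂/P₁)^((γ−1)/γ) ⇒ T₂ = 1540×(0.127)^0.400 = 674 K; V₂ = 72.5 L.
ΔU = nCvΔT = 1.66×12.5×(674−1540) = -17900 J.
Q = 0 for an adiabatic process, so W = −ΔU = 17900 J.
Net over both steps: W = 17900 J, Q = 26200 J, ΔU = 8350 J.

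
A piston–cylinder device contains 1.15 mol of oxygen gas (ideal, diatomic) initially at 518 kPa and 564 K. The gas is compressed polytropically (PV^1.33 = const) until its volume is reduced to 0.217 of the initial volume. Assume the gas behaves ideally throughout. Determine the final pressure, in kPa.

V₁ = nRT₁/P₁ = 1.15×8.314×564/518 = 10.4 L.
Polytropic n=1.33: T₂ = T₁(V₁/V₂)^(n−1) = 564×(4.61)^0.33 = 934 K; P₂ = P₁(V₁/V₂)^n = 3950 kPa.

3950 kPa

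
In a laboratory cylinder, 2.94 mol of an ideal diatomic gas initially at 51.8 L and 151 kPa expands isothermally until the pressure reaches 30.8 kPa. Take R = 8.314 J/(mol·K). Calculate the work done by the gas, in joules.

T₁ = P₁V₁/(nR) = 151×51.8/(2.94×8.314) = 320 K.
Isothermal: T stays 320 K; PV = const ⇒ V₂ = 254 L, P₂ = 30.8 kPa.
W = nRT ln(V₂/V₁) = 2.94×8.314×320×ln(4.90) = 12400 J.

12400 J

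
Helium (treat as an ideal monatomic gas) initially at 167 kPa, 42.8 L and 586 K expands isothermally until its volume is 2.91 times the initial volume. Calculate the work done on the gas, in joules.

-7630 J

n = P₁V₁/(RT₁) = 167×42.8/(8.314×586) = 1.47 mol.
Isothermal: T stays 586 K; PV = const ⇒ V₂ = 125 L, P₂ = 57.4 kPa.
W = nRT ln(V₂/V₁) = 1.47×8.314×586×ln(2.91) = 7630 J.
Work done on the gas = −W_by = -7630 J.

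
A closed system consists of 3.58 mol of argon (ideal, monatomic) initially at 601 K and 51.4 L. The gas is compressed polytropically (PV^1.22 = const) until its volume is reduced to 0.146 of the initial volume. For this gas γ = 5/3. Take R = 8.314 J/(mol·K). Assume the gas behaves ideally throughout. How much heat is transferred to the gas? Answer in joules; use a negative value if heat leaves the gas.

-28700 J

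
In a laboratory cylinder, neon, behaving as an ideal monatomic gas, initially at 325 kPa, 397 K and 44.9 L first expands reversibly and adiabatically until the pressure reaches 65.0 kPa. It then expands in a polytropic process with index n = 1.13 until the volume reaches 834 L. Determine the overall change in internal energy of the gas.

-13000 J

n = P₁V₁/(RT₁) = 325×44.9/(8.314×397) = 4.42 mol.
Step 1 — Adiabatic: T₂/T₁ = (P₂/P₁)^((γ−1)/γ) ⇒ T₂ = 397×(0.200)^0.400 = 209 K; V₂ = 118 L.
ΔU = nCvΔT = 4.42×12.5×(209−397) = -10400 J.
Q = 0 for an adiabatic process, so W = −ΔU = 10400 J.
State after step 1: P = 65.0 kPa, V = 118 L, T = 209 K.
Step 2 — Polytropic n=1.13: T₂ = T₁(V₁/V₂)^(n−1) = 209×(0.141)^0.13 = 162 K; P₂ = P₁(V₁/V₂)^n = 7.13 kPa.
W = (P₁V₁−P₂V₂)/(n−1) = (65.0×118−7.13×834)/0.13 = 13200 J.
ΔU = nCvΔT = 4.42×12.5×(162−209) = -2580 J.
Q = ΔU + W = 10700 J.
Net over both steps: W = 23600 J, Q = 10700 J, ΔU = -13000 J.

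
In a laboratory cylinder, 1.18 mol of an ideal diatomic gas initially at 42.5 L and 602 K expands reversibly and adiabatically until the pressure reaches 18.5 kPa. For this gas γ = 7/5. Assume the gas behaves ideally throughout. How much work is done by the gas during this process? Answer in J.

6470 J

P₁ = nRT₁/V₁ = 1.18×8.314×602/42.5 = 139 kPa.
Adiabatic: T₂/T₁ = (P₂/P₁)^((γ−1)/γ) ⇒ T₂ = 602×(0.133)^0.286 = 338 K; V₂ = 179 L.
ΔU = nCvΔT = 1.18×20.8×(338−602) = -6470 J.
Q = 0 for an adiabatic process, so W = −ΔU = 6470 J.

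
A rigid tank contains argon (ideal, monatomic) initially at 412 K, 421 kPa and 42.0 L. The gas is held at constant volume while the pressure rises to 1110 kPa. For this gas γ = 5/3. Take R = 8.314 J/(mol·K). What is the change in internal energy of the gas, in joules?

n = P₁V₁/(RT₁) = 421×42.0/(8.314×412) = 5.16 mol.
Isochoric: V stays 42.0 L; P/T = const ⇒ T₂ = 1090 K, P₂ = 1110 kPa.
For an ideal gas ΔU = nCvΔT with Cv = (3/2)R = 12.5 J/(mol·K).
ΔU = 5.16×12.5×(1090−412) = 43400 J.

43400 J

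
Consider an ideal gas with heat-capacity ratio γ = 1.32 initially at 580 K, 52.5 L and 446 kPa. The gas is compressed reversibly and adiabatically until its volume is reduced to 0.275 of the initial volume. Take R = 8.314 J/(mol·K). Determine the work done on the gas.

n = P₁V₁/(RT₁) = 446×52.5/(8.314×580) = 4.86 mol.
Adiabatic: TV^(γ−1) = const ⇒ T₂ = 580×(3.64)^0.320 = 877 K; PV^γ = const ⇒ P₂ = 2450 kPa.
ΔU = nCvΔT = 4.86×26.0×(877−580) = 37400 J.
Q = 0 for an adiabatic process, so W = −ΔU = -37400 J.
Work done on the gas = −W_by = 37400 J.

37400 J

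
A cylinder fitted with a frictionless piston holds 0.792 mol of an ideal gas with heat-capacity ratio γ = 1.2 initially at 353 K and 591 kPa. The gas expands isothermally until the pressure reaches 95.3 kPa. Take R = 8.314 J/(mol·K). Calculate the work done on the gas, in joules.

V₁ = nRT₁/P₁ = 0.792×8.314×353/591 = 3.93 L.
Isothermal: T stays 353 K; PV = const ⇒ V₂ = 24.4 L, P₂ = 95.3 kPa.
W = nRT ln(V₂/V₁) = 0.792×8.314×353×ln(6.20) = 4240 J.
Work done on the gas = −W_by = -4240 J.

-4240 J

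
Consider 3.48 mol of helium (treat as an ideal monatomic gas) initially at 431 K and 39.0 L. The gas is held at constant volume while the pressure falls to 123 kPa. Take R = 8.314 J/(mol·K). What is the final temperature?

166 K

P₁ = nRT₁/V₁ = 3.48×8.314×431/39.0 = 320 kPa.
Isochoric: V stays 39.0 L; P/T = const ⇒ T₂ = 166 K, P₂ = 123 kPa.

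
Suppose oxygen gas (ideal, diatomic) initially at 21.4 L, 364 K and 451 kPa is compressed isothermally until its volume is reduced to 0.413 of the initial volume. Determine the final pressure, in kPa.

Isothermal: T stays 364 K; PV = const ⇒ V₂ = 8.84 L, P₂ = 1090 kPa.

1090 kPa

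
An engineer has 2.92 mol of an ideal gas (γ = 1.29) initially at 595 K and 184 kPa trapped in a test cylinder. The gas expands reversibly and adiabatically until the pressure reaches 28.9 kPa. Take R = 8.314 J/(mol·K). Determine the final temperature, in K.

392 K

V₁ = nRT₁/P₁ = 2.92×8.314×595/184 = 78.5 L.
Adiabatic: T₂/T₁ = (P₂/P₁)^((γ−1)/γ) ⇒ T₂ = 595×(0.157)^0.225 = 392 K; V₂ = 330 L.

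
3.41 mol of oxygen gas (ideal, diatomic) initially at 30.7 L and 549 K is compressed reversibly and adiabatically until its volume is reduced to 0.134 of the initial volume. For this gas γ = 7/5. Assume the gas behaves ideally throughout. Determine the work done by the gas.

-48000 J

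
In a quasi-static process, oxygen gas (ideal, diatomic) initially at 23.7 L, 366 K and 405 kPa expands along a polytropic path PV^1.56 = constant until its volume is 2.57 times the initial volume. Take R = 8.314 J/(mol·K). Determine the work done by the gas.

7040 J

n = P₁V₁/(RT₁) = 405×23.7/(8.314×366) = 3.15 mol.
Polytropic n=1.56: T₂ = T₁(V₁/V₂)^(n−1) = 366×(0.389)^0.56 = 216 K; P₂ = P₁(V₁/V₂)^n = 92.9 kPa.
W = (P₁V₁−P₂V₂)/(n−1) = (405×23.7−92.9×60.9)/0.56 = 7040 J.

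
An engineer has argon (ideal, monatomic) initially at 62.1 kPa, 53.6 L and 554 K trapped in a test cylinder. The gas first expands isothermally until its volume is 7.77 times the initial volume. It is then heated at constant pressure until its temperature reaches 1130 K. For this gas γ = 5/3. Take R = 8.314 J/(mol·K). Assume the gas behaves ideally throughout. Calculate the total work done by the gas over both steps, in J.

n = P₁V₁/(RT₁) = 62.1×53.6/(8.314×554) = 0.723 mol.
Step 1 — Isothermal: T stays 554 K; PV = const ⇒ V₂ = 416 L, P₂ = 7.99 kPa.
ΔU = 0 (ideal gas, T constant).
W = nRT ln(V₂/V₁) = 0.723×8.314×554×ln(7.77) = 6820 J.
Q = ΔU + W = 6820 J.
State after step 1: P = 7.99 kPa, V = 416 L, T = 554 K.
Step 2 — Isobaric: P stays 7.99 kPa; V/T = const ⇒ T₂ = 1130 K, V₂ = 849 L.
W = PΔV = 7.99×(849−416) kPa·L = 3460 J.
ΔU = nCvΔT = 0.723×12.5×(1130−554) = 5190 J.
Q = ΔU + W = nCpΔT = 8650 J.
Net over both steps: W = 10300 J, Q = 15500 J, ΔU = 5190 J.

10300 J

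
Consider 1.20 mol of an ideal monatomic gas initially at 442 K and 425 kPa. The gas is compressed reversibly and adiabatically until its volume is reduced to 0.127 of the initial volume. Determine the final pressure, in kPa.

13200 kPa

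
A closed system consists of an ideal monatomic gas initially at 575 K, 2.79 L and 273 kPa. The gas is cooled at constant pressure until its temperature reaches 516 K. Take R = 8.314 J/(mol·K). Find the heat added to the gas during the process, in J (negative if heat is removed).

-195 J

n = P₁V₁/(RT₁) = 273×2.79/(8.314×575) = 0.159 mol.
Isobaric: P stays 273 kPa; V/T = const ⇒ T₂ = 516 K, V₂ = 2.50 L.
W = PΔV = 273×(2.50−2.79) kPa·L = -78.2 J.
ΔU = nCvΔT = 0.159×12.5×(516−575) = -117 J.
Q = ΔU + W = nCpΔT = -195 J.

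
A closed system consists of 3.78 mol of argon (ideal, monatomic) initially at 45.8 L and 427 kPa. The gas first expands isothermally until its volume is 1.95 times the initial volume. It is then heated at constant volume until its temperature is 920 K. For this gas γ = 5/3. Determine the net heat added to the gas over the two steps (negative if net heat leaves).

T₁ = P₁V₁/(nR) = 427×45.8/(3.78×8.314) = 622 K.
Step 1 — Isothermal: T stays 622 K; PV = const ⇒ V₂ = 89.3 L, P₂ = 219 kPa.
ΔU = 0 (ideal gas, T constant).
W = nRT ln(V₂/V₁) = 3.78×8.314×622×ln(1.95) = 13100 J.
Q = ΔU + W = 13100 J.
State after step 1: P = 219 kPa, V = 89.3 L, T = 622 K.
Step 2 — Isochoric: V stays 89.3 L; P/T = const ⇒ T₂ = 920 K, P₂ = 324 kPa.
W = 0 (no volume change).
ΔU = nCvΔT = 3.78×12.5×(920−622) = 14000 J.
Q = ΔU = 14000 J.
Net over both steps: W = 13100 J, Q = 27100 J, ΔU = 14000 J.

27100 J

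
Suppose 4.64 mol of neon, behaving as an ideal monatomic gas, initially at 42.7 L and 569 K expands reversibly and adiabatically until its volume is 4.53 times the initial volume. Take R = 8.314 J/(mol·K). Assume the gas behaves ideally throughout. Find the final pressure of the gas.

41.4 kPa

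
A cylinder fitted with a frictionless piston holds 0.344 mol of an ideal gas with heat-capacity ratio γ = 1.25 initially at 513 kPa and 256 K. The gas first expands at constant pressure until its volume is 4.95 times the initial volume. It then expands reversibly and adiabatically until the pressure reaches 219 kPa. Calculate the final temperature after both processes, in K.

1070 K

V₁ = nRT₁/P₁ = 0.344×8.314×256/513 = 1.43 L.
Step 1 — Isobaric: P stays 513 kPa; V/T = const ⇒ T₂ = 1270 K, V₂ = 7.06 L.
W = PΔV = 513×(7.06−1.43) kPa·L = 2890 J.
ΔU = nCvΔT = 0.344×33.3×(1270−256) = 11600 J.
Q = ΔU + W = nCpΔT = 14500 J.
State after step 1: P = 513 kPa, V = 7.06 L, T = 1270 K.
Step 2 — Adiabatic: T₂/T₁ = (P₂/P₁)^((γ−1)/γ) ⇒ T₂ = 1270×(0.427)^0.200 = 1070 K; V₂ = 14.0 L.
ΔU = nCvΔT = 0.344×33.3×(1070−1270) = -2270 J.
Q = 0 for an adiabatic process, so W = −ΔU = 2270 J.
Net over both steps: W = 5160 J, Q = 14500 J, ΔU = 9300 J.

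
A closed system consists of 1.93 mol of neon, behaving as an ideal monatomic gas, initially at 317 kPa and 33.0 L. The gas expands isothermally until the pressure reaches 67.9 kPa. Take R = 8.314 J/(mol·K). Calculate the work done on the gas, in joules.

-16100 J

T₁ = P₁V₁/(nR) = 317×33.0/(1.93×8.314) = 652 K.
Isothermal: T stays 652 K; PV = const ⇒ V₂ = 154 L, P₂ = 67.9 kPa.
W = nRT ln(V₂/V₁) = 1.93×8.314×652×ln(4.67) = 16100 J.
Work done on the gas = −W_by = -16100 J.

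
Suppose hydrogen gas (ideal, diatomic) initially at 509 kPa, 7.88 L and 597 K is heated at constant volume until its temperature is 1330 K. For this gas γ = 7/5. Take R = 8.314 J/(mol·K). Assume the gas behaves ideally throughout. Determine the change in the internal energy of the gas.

n = P₁V₁/(RT₁) = 509×7.88/(8.314×597) = 0.808 mol.
Isochoric: V stays 7.88 L; P/T = const ⇒ T₂ = 1330 K, P₂ = 1130 kPa.
For an ideal gas ΔU = nCvΔT with Cv = (5/2)R = 20.8 J/(mol·K).
ΔU = 0.808×20.8×(1330−597) = 12300 J.

12300 J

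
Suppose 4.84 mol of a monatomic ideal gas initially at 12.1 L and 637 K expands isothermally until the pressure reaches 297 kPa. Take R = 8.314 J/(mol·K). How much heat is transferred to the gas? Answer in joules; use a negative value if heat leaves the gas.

P₁ = nRT₁/V₁ = 4.84×8.314×637/12.1 = 2120 kPa.
Isothermal: T stays 637 K; PV = const ⇒ V₂ = 86.3 L, P₂ = 297 kPa.
ΔU = 0 (ideal gas, T constant).
W = nRT ln(V₂/V₁) = 4.84×8.314×637×ln(7.13) = 50400 J.
Q = ΔU + W = 50400 J.

50400 J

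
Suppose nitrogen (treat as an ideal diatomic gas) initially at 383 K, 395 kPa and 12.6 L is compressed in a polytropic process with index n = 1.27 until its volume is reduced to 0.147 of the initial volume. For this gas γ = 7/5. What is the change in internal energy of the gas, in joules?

8440 J

n = P₁V₁/(RT₁) = 395×12.6/(8.314×383) = 1.56 mol.
Polytropic n=1.27: T₂ = T₁(V₁/V₂)^(n−1) = 383×(6.80)^0.27 = 643 K; P₂ = P₁(V₁/V₂)^n = 4510 kPa.
For an ideal gas ΔU = nCvΔT with Cv = (5/2)R = 20.8 J/(mol·K).
ΔU = 1.56×20.8×(643−383) = 8440 J.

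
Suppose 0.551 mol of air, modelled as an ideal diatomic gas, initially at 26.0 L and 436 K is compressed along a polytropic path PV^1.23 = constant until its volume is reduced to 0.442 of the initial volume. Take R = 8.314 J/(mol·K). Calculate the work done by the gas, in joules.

-1790 J

P₁ = nRT₁/V₁ = 0.551×8.314×436/26.0 = 76.8 kPa.
Polytropic n=1.23: T₂ = T₁(V₁/V₂)^(n−1) = 436×(2.26)^0.23 = 526 K; P₂ = P₁(V₁/V₂)^n = 210 kPa.
W = (P₁V₁−P₂V₂)/(n−1) = (76.8×26.0−210×11.5)/0.23 = -1790 J.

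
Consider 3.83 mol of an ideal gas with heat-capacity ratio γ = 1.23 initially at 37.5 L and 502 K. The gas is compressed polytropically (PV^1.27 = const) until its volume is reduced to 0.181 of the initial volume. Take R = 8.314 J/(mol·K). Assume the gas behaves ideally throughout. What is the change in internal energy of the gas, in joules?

P₁ = nRT₁/V₁ = 3.83×8.314×502/37.5 = 426 kPa.
Polytropic n=1.27: T₂ = T₁(V₁/V₂)^(n−1) = 502×(5.52)^0.27 = 796 K; P₂ = P₁(V₁/V₂)^n = 3740 kPa.
For an ideal gas ΔU = nCvΔT with Cv = R/(γ−1) = 36.1 J/(mol·K).
ΔU = 3.83×36.1×(796−502) = 40800 J.

40800 J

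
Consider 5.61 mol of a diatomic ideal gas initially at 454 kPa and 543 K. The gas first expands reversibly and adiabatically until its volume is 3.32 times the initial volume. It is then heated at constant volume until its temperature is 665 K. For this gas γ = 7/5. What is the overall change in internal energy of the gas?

V₁ = nRT₁/P₁ = 5.61×8.314×543/454 = 55.8 L.
Step 1 — Adiabatic: TV^(γ−1) = const ⇒ T₂ = 543×(0.301)^0.400 = 336 K; PV^γ = const ⇒ P₂ = 84.6 kPa.
ΔU = nCvΔT = 5.61×20.8×(336−543) = -24100 J.
Q = 0 for an adiabatic process, so W = −ΔU = 24100 J.
State after step 1: P = 84.6 kPa, V = 185 L, T = 336 K.
Step 2 — Isochoric: V stays 185 L; P/T = const ⇒ T₂ = 665 K, P₂ = 167 kPa.
W = 0 (no volume change).
ΔU = nCvΔT = 5.61×20.8×(665−336) = 38400 J.
Q = ΔU = 38400 J.
Net over both steps: W = 24100 J, Q = 38400 J, ΔU = 14200 J.

14200 J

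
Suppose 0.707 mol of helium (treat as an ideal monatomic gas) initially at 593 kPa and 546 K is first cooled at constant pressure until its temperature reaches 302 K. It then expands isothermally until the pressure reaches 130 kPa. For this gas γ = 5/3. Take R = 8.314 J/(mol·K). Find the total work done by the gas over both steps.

1260 J

V₁ = nRT₁/P₁ = 0.707×8.314×546/593 = 5.41 L.
Step 1 — Isobaric: P stays 593 kPa; V/T = const ⇒ T₂ = 302 K, V₂ = 2.99 L.
W = PΔV = 593×(2.99−5.41) kPa·L = -1430 J.
ΔU = nCvΔT = 0.707×12.5×(302−546) = -2150 J.
Q = ΔU + W = nCpΔT = -3590 J.
State after step 1: P = 593 kPa, V = 2.99 L, T = 302 K.
Step 2 — Isothermal: T stays 302 K; PV = const ⇒ V₂ = 13.7 L, P₂ = 130 kPa.
ΔU = 0 (ideal gas, T constant).
W = nRT ln(V₂/V₁) = 0.707×8.314×302×ln(4.56) = 2690 J.
Q = ΔU + W = 2690 J.
Net over both steps: W = 1260 J, Q = -891 J, ΔU = -2150 J.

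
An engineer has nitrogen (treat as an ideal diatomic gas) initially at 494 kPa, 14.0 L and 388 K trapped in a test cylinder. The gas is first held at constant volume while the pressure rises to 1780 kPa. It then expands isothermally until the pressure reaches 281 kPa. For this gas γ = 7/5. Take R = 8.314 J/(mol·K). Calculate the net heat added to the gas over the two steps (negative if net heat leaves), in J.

91000 J

n = P₁V₁/(RT₁) = 494×14.0/(8.314×388) = 2.14 mol.
Step 1 — Isochoric: V stays 14.0 L; P/T = const ⇒ T₂ = 1400 K, P₂ = 1780 kPa.
W = 0 (no volume change).
ΔU = nCvΔT = 2.14×20.8×(1400−388) = 45000 J.
Q = ΔU = 45000 J.
State after step 1: P = 1780 kPa, V = 14.0 L, T = 1400 K.
Step 2 — Isothermal: T stays 1400 K; PV = const ⇒ V₂ = 88.7 L, P₂ = 281 kPa.
ΔU = 0 (ideal gas, T constant).
W = nRT ln(V₂/V₁) = 2.14×8.314×1400×ln(6.33) = 46000 J.
Q = ΔU + W = 46000 J.
Net over both steps: W = 46000 J, Q = 91000 J, ΔU = 45000 J.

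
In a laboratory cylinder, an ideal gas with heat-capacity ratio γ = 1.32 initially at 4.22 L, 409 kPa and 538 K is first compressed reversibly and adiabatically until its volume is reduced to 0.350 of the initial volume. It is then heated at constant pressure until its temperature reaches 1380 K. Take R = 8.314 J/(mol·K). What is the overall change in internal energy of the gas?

8440 J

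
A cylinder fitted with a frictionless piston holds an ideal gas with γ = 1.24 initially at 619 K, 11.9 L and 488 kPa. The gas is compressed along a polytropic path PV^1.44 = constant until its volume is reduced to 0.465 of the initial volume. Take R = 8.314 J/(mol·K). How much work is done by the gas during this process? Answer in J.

-5290 J

n = P₁V₁/(RT₁) = 488×11.9/(8.314×619) = 1.13 mol.
Polytropic n=1.44: T₂ = T₁(V₁/V₂)^(n−1) = 619×(2.15)^0.44 = 867 K; P₂ = P₁(V₁/V₂)^n = 1470 kPa.
W = (P₁V₁−P₂V₂)/(n−1) = (488×11.9−1470×5.53)/0.44 = -5290 J.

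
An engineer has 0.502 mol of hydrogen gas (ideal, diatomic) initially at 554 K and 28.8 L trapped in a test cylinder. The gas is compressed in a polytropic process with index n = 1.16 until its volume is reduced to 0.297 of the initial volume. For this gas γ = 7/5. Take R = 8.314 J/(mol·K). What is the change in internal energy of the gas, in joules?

1240 J

P₁ = nRT₁/V₁ = 0.502×8.314×554/28.8 = 80.3 kPa.
Polytropic n=1.16: T₂ = T₁(V₁/V₂)^(n−1) = 554×(3.37)^0.16 = 673 K; P₂ = P₁(V₁/V₂)^n = 328 kPa.
For an ideal gas ΔU = nCvΔT with Cv = (5/2)R = 20.8 J/(mol·K).
ΔU = 0.502×20.8×(673−554) = 1240 J.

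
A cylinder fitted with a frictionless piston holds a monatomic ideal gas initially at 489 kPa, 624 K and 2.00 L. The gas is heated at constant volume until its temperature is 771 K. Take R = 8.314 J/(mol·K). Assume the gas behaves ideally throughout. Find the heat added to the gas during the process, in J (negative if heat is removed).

n = P₁V₁/(RT₁) = 489×2.00/(8.314×624) = 0.189 mol.
Isochoric: V stays 2.00 L; P/T = const ⇒ T₂ = 771 K, P₂ = 604 kPa.
W = 0 (no volume change).
ΔU = nCvΔT = 0.189×12.5×(771−624) = 346 J.
Q = ΔU = 346 J.

346 J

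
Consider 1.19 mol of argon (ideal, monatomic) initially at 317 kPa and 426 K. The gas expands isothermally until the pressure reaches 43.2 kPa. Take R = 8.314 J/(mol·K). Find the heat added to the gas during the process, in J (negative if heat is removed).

8400 J

V₁ = nRT₁/P₁ = 1.19×8.314×426/317 = 13.3 L.
Isothermal: T stays 426 K; PV = const ⇒ V₂ = 97.6 L, P₂ = 43.2 kPa.
ΔU = 0 (ideal gas, T constant).
W = nRT ln(V₂/V₁) = 1.19×8.314×426×ln(7.34) = 8400 J.
Q = ΔU + W = 8400 J.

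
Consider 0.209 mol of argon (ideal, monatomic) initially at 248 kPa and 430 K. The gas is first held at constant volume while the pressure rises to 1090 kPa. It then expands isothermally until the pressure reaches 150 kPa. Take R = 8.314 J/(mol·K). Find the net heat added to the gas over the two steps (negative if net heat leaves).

10300 J

V₁ = nRT₁/P₁ = 0.209×8.314×430/248 = 3.01 L.
Step 1 — Isochoric: V stays 3.01 L; P/T = const ⇒ T₂ = 1890 K, P₂ = 1090 kPa.
W = 0 (no volume change).
ΔU = nCvΔT = 0.209×12.5×(1890−430) = 3810 J.
Q = ΔU = 3810 J.
State after step 1: P = 1090 kPa, V = 3.01 L, T = 1890 K.
Step 2 — Isothermal: T stays 1890 K; PV = const ⇒ V₂ = 21.9 L, P₂ = 150 kPa.
ΔU = 0 (ideal gas, T constant).
W = nRT ln(V₂/V₁) = 0.209×8.314×1890×ln(7.27) = 6510 J.
Q = ΔU + W = 6510 J.
Net over both steps: W = 6510 J, Q = 10300 J, ΔU = 3810 J.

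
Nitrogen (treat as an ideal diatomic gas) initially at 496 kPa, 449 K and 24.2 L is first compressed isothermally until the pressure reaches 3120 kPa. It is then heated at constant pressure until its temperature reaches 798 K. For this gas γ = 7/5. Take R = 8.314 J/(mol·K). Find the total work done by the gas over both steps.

-12700 J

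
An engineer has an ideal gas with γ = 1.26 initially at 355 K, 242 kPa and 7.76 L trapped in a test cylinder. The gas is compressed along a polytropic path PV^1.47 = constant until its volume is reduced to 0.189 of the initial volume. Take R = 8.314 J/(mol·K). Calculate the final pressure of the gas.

Polytropic n=1.47: T₂ = T₁(V₁/V₂)^(n−1) = 355×(5.29)^0.47 = 777 K; P₂ = P₁(V₁/V₂)^n = 2800 kPa.

2800 kPa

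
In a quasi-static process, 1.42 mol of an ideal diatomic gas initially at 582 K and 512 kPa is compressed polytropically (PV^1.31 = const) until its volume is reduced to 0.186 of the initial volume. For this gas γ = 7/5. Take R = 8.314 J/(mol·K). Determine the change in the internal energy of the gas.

V₁ = nRT₁/P₁ = 1.42×8.314×582/512 = 13.4 L.
Polytropic n=1.31: T₂ = T₁(V₁/V₂)^(n−1) = 582×(5.38)^0.31 = 980 K; P₂ = P₁(V₁/V₂)^n = 4640 kPa.
For an ideal gas ΔU = nCvΔT with Cv = (5/2)R = 20.8 J/(mol·K).
ΔU = 1.42×20.8×(980−582) = 11800 J.

11800 J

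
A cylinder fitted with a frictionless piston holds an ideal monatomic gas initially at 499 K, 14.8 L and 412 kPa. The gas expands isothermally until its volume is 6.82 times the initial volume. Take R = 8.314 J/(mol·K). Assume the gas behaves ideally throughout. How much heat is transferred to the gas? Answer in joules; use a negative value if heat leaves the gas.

11700 J

n = P₁V₁/(RT₁) = 412×14.8/(8.314×499) = 1.47 mol.
Isothermal: T stays 499 K; PV = const ⇒ V₂ = 101 L, P₂ = 60.4 kPa.
ΔU = 0 (ideal gas, T constant).
W = nRT ln(V₂/V₁) = 1.47×8.314×499×ln(6.82) = 11700 J.
Q = ΔU + W = 11700 J.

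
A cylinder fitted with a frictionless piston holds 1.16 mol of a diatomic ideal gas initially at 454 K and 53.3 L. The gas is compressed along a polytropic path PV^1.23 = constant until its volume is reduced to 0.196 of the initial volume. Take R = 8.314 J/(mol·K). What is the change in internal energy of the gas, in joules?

4980 J

P₁ = nRT₁/V₁ = 1.16×8.314×454/53.3 = 82.1 kPa.
Polytropic n=1.23: T₂ = T₁(V₁/V₂)^(n−1) = 454×(5.10)^0.23 = 660 K; P₂ = P₁(V₁/V₂)^n = 610 kPa.
For an ideal gas ΔU = nCvΔT with Cv = (5/2)R = 20.8 J/(mol·K).
ΔU = 1.16×20.8×(660−454) = 4980 J.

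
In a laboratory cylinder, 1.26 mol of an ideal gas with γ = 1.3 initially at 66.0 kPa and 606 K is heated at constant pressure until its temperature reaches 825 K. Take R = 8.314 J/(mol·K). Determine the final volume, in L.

131 L

V₁ = nRT₁/P₁ = 1.26×8.314×606/66.0 = 96.2 L.
Isobaric: P stays 66.0 kPa; V/T = const ⇒ T₂ = 825 K, V₂ = 131 L.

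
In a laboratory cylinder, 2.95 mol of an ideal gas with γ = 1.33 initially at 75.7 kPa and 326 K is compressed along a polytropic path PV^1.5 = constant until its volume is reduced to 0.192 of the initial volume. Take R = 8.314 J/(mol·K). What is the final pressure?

V₁ = nRT₁/P₁ = 2.95×8.314×326/75.7 = 106 L.
Polytropic n=1.5: T₂ = T₁(V₁/V₂)^(n−1) = 326×(5.21)^0.50 = 744 K; P₂ = P₁(V₁/V₂)^n = 900 kPa.

900 kPa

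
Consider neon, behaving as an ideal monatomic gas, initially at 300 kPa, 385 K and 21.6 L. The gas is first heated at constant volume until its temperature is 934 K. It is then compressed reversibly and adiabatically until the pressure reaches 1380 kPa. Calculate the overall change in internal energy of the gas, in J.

n = P₁V₁/(RT₁) = 300×21.6/(8.314×385) = 2.02 mol.
Step 1 — Isochoric: V stays 21.6 L; P/T = const ⇒ T₂ = 934 K, P₂ = 728 kPa.
W = 0 (no volume change).
ΔU = nCvΔT = 2.02×12.5×(934−385) = 13900 J.
Q = ΔU = 13900 J.
State after step 1: P = 728 kPa, V = 21.6 L, T = 934 K.
Step 2 — Adiabatic: T₂/T₁ = (P₂/P₁)^((γ−1)/γ) ⇒ T₂ = 934×(1.90)^0.400 = 1210 K; V₂ = 14.7 L.
ΔU = nCvΔT = 2.02×12.5×(1210−934) = 6880 J.
Q = 0 for an adiabatic process, so W = −ΔU = -6880 J.
Net over both steps: W = -6880 J, Q = 13900 J, ΔU = 20700 J.

20700 J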